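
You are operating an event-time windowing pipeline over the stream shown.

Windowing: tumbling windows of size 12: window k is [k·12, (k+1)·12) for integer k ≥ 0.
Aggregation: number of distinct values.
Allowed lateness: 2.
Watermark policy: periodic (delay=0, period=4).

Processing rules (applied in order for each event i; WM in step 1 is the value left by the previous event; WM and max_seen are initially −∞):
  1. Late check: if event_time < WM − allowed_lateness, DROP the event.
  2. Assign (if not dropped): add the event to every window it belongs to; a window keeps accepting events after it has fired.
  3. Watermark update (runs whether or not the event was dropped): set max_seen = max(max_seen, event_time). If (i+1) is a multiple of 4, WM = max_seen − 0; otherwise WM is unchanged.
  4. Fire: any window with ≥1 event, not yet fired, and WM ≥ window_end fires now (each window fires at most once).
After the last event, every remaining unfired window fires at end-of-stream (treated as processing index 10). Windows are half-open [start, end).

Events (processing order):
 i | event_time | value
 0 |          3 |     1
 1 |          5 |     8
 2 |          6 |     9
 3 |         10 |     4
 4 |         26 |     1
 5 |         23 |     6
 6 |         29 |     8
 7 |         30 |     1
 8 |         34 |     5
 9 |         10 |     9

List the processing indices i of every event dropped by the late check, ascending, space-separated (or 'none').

9

i=0 t=3 v=1: → [0,12); WM=−∞
i=1 t=5 v=8: → [0,12); WM=−∞
i=2 t=6 v=9: → [0,12); WM=−∞
i=3 t=10 v=4: → [0,12); WM=10
i=4 t=26 v=1: → [24,36); WM=10
i=5 t=23 v=6: → [12,24); WM=10
i=6 t=29 v=8: → [24,36); WM=10
i=7 t=30 v=1: → [24,36); WM=30; [0,12) fires=4 [12,24) fires=1
i=8 t=34 v=5: → [24,36); WM=30
i=9 t=10 v=9: DROP (t<30-2); WM=30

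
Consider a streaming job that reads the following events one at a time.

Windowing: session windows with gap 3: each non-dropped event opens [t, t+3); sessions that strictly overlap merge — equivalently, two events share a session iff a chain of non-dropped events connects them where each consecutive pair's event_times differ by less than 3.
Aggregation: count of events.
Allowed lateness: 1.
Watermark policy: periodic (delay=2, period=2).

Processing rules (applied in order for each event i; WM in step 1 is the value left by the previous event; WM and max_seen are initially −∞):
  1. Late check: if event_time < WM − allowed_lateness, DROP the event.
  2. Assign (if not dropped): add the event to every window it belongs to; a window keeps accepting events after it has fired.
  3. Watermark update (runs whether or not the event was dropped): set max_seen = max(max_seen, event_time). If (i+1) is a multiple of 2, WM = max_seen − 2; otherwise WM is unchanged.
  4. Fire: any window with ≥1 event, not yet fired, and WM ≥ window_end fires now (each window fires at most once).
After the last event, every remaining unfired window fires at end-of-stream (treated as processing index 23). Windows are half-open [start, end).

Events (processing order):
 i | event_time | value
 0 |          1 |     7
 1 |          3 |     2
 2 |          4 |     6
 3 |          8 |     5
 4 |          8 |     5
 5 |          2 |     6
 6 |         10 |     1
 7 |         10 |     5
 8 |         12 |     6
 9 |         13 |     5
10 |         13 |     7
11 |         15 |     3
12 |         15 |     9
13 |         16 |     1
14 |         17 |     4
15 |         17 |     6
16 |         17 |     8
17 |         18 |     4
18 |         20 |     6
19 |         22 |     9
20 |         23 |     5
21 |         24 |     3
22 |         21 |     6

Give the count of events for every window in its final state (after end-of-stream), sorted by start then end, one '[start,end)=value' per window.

i=0 t=1 v=7: → [1,4); WM=−∞
i=1 t=3 v=2: → [1,6); WM=1
i=2 t=4 v=6: → [1,7); WM=1
i=3 t=8 v=5: → [8,11); WM=6
i=4 t=8 v=5: → [8,11); WM=6
i=5 t=2 v=6: DROP (t<6-1); WM=6
i=6 t=10 v=1: → [8,13); WM=6
i=7 t=10 v=5: → [8,13); WM=8
i=8 t=12 v=6: → [8,15); WM=8
i=9 t=13 v=5: → [8,16); WM=11
i=10 t=13 v=7: → [8,16); WM=11
i=11 t=15 v=3: → [8,18); WM=13
i=12 t=15 v=9: → [8,18); WM=13
i=13 t=16 v=1: → [8,19); WM=14
i=14 t=17 v=4: → [8,20); WM=14
i=15 t=17 v=6: → [8,20); WM=15
i=16 t=17 v=8: → [8,20); WM=15
i=17 t=18 v=4: → [8,21); WM=16
i=18 t=20 v=6: → [8,23); WM=16
i=19 t=22 v=9: → [8,25); WM=20
i=20 t=23 v=5: → [8,26); WM=20
i=21 t=24 v=3: → [8,27); WM=22
i=22 t=21 v=6: → [8,27); WM=22

[1,7)=3 [8,27)=19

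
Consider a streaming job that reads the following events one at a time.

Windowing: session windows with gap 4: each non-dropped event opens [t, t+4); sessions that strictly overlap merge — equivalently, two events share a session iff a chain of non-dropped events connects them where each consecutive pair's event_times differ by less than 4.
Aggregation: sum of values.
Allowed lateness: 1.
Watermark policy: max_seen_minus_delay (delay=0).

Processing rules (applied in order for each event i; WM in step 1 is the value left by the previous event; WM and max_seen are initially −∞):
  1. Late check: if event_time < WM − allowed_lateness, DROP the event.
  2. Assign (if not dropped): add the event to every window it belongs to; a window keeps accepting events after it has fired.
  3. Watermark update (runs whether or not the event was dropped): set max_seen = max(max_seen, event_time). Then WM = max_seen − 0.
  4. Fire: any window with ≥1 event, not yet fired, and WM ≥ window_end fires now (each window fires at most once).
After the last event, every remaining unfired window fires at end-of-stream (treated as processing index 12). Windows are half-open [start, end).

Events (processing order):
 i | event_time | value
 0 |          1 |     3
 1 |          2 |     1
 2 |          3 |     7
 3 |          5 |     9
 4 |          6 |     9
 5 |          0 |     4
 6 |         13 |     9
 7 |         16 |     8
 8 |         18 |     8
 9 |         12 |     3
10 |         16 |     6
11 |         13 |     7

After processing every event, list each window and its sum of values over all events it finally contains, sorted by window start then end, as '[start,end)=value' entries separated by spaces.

i=0 t=1 v=3: → [1,5); WM=1
i=1 t=2 v=1: → [1,6); WM=2
i=2 t=3 v=7: → [1,7); WM=3
i=3 t=5 v=9: → [1,9); WM=5
i=4 t=6 v=9: → [1,10); WM=6
i=5 t=0 v=4: DROP (t<6-1); WM=6
i=6 t=13 v=9: → [13,17); WM=13
i=7 t=16 v=8: → [13,20); WM=16
i=8 t=18 v=8: → [13,22); WM=18
i=9 t=12 v=3: DROP (t<18-1); WM=18
i=10 t=16 v=6: DROP (t<18-1); WM=18
i=11 t=13 v=7: DROP (t<18-1); WM=18

[1,10)=29 [13,22)=25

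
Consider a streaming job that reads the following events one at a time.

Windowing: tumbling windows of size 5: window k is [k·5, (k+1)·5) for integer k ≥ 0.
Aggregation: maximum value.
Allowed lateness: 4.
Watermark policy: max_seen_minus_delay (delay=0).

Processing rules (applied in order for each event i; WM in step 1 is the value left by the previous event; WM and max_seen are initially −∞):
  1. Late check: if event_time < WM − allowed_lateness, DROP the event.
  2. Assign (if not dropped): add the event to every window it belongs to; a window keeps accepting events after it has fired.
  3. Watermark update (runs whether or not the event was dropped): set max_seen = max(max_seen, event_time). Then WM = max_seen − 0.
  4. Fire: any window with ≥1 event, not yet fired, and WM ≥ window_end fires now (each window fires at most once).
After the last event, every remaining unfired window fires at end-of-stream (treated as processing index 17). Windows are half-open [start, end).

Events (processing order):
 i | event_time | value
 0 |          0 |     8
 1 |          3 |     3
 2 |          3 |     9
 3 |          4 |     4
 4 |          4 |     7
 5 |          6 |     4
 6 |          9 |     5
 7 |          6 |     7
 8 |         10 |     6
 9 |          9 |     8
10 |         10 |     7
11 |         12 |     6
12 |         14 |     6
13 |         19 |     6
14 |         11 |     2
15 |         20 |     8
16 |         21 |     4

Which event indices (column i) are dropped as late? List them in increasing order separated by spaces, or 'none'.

i=0 t=0 v=8: → [0,5); WM=0
i=1 t=3 v=3: → [0,5); WM=3
i=2 t=3 v=9: → [0,5); WM=3
i=3 t=4 v=4: → [0,5); WM=4
i=4 t=4 v=7: → [0,5); WM=4
i=5 t=6 v=4: → [5,10); WM=6; [0,5) fires=9
i=6 t=9 v=5: → [5,10); WM=9
i=7 t=6 v=7: → [5,10); WM=9
i=8 t=10 v=6: → [10,15); WM=10; [5,10) fires=7
i=9 t=9 v=8: → [5,10); WM=10
i=10 t=10 v=7: → [10,15); WM=10
i=11 t=12 v=6: → [10,15); WM=12
i=12 t=14 v=6: → [10,15); WM=14
i=13 t=19 v=6: → [15,20); WM=19; [10,15) fires=7
i=14 t=11 v=2: DROP (t<19-4); WM=19
i=15 t=20 v=8: → [20,25); WM=20; [15,20) fires=6
i=16 t=21 v=4: → [20,25); WM=21

14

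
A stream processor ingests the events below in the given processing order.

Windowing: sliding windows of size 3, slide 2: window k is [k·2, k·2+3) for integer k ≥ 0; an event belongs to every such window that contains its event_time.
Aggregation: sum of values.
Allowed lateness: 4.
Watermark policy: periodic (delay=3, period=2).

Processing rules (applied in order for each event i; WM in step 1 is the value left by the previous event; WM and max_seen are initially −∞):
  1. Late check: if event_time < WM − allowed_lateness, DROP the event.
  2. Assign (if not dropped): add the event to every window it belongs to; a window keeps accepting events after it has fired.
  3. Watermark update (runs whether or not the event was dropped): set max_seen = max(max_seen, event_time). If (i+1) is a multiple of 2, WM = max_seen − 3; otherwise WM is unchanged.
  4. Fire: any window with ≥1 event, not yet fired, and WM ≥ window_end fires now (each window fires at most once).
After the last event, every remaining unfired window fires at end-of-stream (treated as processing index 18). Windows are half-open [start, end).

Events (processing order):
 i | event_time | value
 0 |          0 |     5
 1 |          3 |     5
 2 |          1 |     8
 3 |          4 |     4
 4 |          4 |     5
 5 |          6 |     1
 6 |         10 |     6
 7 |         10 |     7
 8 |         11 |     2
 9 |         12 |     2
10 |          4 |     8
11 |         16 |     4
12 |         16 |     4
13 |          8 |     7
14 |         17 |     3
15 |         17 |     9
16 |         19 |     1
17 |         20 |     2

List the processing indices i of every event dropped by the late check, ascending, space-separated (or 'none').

i=0 t=0 v=5: → [0,3); WM=−∞
i=1 t=3 v=5: → [2,5); WM=0
i=2 t=1 v=8: → [0,3); WM=0
i=3 t=4 v=4: → [4,7),[2,5); WM=1
i=4 t=4 v=5: → [4,7),[2,5); WM=1
i=5 t=6 v=1: → [6,9),[4,7); WM=3; [0,3) fires=13
i=6 t=10 v=6: → [10,13),[8,11); WM=3
i=7 t=10 v=7: → [10,13),[8,11); WM=7; [2,5) fires=14 [4,7) fires=10
i=8 t=11 v=2: → [10,13); WM=7
i=9 t=12 v=2: → [12,15),[10,13); WM=9; [6,9) fires=1
i=10 t=4 v=8: DROP (t<9-4); WM=9
i=11 t=16 v=4: → [16,19),[14,17); WM=13; [8,11) fires=13 [10,13) fires=17
i=12 t=16 v=4: → [16,19),[14,17); WM=13
i=13 t=8 v=7: DROP (t<13-4); WM=13
i=14 t=17 v=3: → [16,19); WM=13
i=15 t=17 v=9: → [16,19); WM=14
i=16 t=19 v=1: → [18,21); WM=14
i=17 t=20 v=2: → [20,23),[18,21); WM=17; [12,15) fires=2 [14,17) fires=8

10 13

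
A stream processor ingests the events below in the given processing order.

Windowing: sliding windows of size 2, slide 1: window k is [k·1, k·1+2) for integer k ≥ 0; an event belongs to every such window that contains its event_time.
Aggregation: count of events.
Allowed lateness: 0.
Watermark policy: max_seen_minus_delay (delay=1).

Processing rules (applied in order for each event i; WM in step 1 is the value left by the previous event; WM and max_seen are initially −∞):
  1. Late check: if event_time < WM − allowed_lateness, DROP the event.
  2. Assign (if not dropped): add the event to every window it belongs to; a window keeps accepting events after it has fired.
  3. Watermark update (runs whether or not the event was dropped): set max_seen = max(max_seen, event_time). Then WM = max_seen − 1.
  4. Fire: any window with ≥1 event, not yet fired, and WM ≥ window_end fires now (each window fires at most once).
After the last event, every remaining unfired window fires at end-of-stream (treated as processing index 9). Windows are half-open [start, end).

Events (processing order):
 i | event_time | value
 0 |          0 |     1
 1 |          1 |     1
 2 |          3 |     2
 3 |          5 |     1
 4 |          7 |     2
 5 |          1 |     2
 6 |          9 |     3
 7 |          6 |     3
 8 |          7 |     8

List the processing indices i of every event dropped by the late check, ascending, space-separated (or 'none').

i=0 t=0 v=1: → [0,2); WM=-1
i=1 t=1 v=1: → [1,3),[0,2); WM=0
i=2 t=3 v=2: → [3,5),[2,4); WM=2; [0,2) fires=2
i=3 t=5 v=1: → [5,7),[4,6); WM=4; [1,3) fires=1 [2,4) fires=1
i=4 t=7 v=2: → [7,9),[6,8); WM=6; [3,5) fires=1 [4,6) fires=1
i=5 t=1 v=2: DROP (t<6-0); WM=6
i=6 t=9 v=3: → [9,11),[8,10); WM=8; [5,7) fires=1 [6,8) fires=1
i=7 t=6 v=3: DROP (t<8-0); WM=8
i=8 t=7 v=8: DROP (t<8-0); WM=8

5 7 8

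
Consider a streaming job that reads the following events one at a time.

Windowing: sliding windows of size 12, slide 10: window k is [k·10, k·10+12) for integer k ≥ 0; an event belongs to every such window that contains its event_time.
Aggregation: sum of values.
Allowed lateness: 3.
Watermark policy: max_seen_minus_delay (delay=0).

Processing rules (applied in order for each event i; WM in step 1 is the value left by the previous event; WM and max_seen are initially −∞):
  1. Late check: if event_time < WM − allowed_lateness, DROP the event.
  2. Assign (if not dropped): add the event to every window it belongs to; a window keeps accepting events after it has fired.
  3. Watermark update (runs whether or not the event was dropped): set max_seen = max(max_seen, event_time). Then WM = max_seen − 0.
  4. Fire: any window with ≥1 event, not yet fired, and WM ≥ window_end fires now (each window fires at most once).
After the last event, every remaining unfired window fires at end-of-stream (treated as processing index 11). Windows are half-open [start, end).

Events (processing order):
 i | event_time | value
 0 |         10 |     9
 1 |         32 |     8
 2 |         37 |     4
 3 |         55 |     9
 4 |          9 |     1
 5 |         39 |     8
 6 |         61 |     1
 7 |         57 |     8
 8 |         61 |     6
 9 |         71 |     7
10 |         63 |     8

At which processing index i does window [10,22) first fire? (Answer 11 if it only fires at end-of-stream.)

1

i=0 t=10 v=9: → [10,22),[0,12); WM=10
i=1 t=32 v=8: → [30,42); WM=32; [0,12) fires=9 [10,22) fires=9
i=2 t=37 v=4: → [30,42); WM=37
i=3 t=55 v=9: → [50,62); WM=55; [30,42) fires=12
i=4 t=9 v=1: DROP (t<55-3); WM=55
i=5 t=39 v=8: DROP (t<55-3); WM=55
i=6 t=61 v=1: → [60,72),[50,62); WM=61
i=7 t=57 v=8: DROP (t<61-3); WM=61
i=8 t=61 v=6: → [60,72),[50,62); WM=61
i=9 t=71 v=7: → [70,82),[60,72); WM=71; [50,62) fires=16
i=10 t=63 v=8: DROP (t<71-3); WM=71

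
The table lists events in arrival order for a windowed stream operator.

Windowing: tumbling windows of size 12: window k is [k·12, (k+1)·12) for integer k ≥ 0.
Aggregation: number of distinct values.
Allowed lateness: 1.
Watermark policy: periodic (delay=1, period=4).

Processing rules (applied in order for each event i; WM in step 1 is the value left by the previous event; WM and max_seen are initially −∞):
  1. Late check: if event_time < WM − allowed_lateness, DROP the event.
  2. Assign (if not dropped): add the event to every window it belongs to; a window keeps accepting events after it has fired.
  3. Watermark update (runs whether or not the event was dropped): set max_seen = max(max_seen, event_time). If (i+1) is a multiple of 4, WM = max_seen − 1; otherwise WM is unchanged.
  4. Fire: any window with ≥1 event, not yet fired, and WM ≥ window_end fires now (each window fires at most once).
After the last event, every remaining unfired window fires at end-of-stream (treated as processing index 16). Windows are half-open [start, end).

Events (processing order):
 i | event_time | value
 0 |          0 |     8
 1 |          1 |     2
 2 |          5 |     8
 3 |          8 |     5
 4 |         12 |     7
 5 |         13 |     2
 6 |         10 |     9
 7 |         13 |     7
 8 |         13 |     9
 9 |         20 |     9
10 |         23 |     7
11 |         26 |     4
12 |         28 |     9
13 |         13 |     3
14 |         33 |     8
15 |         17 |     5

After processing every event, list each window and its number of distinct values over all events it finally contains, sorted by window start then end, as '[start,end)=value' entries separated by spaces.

i=0 t=0 v=8: → [0,12); WM=−∞
i=1 t=1 v=2: → [0,12); WM=−∞
i=2 t=5 v=8: → [0,12); WM=−∞
i=3 t=8 v=5: → [0,12); WM=7
i=4 t=12 v=7: → [12,24); WM=7
i=5 t=13 v=2: → [12,24); WM=7
i=6 t=10 v=9: → [0,12); WM=7
i=7 t=13 v=7: → [12,24); WM=12; [0,12) fires=4
i=8 t=13 v=9: → [12,24); WM=12
i=9 t=20 v=9: → [12,24); WM=12
i=10 t=23 v=7: → [12,24); WM=12
i=11 t=26 v=4: → [24,36); WM=25; [12,24) fires=3
i=12 t=28 v=9: → [24,36); WM=25
i=13 t=13 v=3: DROP (t<25-1); WM=25
i=14 t=33 v=8: → [24,36); WM=25
i=15 t=17 v=5: DROP (t<25-1); WM=32

[0,12)=4 [12,24)=3 [24,36)=3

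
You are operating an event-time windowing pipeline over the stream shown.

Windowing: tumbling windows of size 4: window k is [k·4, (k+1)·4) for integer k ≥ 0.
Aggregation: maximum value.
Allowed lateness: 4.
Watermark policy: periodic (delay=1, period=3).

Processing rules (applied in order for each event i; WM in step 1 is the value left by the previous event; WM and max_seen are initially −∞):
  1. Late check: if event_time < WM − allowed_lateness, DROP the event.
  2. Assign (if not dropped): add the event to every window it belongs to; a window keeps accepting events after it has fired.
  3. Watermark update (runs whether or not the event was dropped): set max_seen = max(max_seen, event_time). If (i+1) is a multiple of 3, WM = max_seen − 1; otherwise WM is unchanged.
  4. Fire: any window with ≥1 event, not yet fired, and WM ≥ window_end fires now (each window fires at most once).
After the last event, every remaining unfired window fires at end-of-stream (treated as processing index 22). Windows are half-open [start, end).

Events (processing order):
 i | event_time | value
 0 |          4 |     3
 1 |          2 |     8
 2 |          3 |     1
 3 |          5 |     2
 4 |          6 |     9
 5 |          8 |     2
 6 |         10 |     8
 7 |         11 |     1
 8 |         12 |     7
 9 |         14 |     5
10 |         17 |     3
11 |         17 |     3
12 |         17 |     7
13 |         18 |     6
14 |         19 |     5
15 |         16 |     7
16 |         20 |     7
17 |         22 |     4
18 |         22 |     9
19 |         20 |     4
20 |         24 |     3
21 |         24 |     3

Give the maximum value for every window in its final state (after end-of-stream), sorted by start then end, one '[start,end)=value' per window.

[0,4)=8 [4,8)=9 [8,12)=8 [12,16)=7 [16,20)=7 [20,24)=9 [24,28)=3

i=0 t=4 v=3: → [4,8); WM=−∞
i=1 t=2 v=8: → [0,4); WM=−∞
i=2 t=3 v=1: → [0,4); WM=3
i=3 t=5 v=2: → [4,8); WM=3
i=4 t=6 v=9: → [4,8); WM=3
i=5 t=8 v=2: → [8,12); WM=7; [0,4) fires=8
i=6 t=10 v=8: → [8,12); WM=7
i=7 t=11 v=1: → [8,12); WM=7
i=8 t=12 v=7: → [12,16); WM=11; [4,8) fires=9
i=9 t=14 v=5: → [12,16); WM=11
i=10 t=17 v=3: → [16,20); WM=11
i=11 t=17 v=3: → [16,20); WM=16; [8,12) fires=8 [12,16) fires=7
i=12 t=17 v=7: → [16,20); WM=16
i=13 t=18 v=6: → [16,20); WM=16
i=14 t=19 v=5: → [16,20); WM=18
i=15 t=16 v=7: → [16,20); WM=18
i=16 t=20 v=7: → [20,24); WM=18
i=17 t=22 v=4: → [20,24); WM=21; [16,20) fires=7
i=18 t=22 v=9: → [20,24); WM=21
i=19 t=20 v=4: → [20,24); WM=21
i=20 t=24 v=3: → [24,28); WM=23
i=21 t=24 v=3: → [24,28); WM=23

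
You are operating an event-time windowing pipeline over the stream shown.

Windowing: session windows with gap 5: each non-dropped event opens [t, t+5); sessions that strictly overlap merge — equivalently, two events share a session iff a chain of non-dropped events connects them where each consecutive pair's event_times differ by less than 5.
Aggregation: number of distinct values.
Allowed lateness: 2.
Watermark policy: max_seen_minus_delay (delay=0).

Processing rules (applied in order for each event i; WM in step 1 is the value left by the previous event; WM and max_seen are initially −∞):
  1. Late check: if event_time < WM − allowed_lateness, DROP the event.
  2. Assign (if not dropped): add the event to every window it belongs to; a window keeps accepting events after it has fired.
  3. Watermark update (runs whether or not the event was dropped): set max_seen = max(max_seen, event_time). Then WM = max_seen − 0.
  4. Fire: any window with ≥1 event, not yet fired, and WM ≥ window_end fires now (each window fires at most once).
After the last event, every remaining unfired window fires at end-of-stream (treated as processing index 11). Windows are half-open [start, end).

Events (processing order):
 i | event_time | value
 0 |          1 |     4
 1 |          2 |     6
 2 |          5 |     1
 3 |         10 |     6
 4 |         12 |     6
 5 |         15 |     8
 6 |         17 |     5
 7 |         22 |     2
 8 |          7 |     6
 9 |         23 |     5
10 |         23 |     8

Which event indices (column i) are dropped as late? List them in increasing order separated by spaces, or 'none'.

i=0 t=1 v=4: → [1,6); WM=1
i=1 t=2 v=6: → [1,7); WM=2
i=2 t=5 v=1: → [1,10); WM=5
i=3 t=10 v=6: → [10,15); WM=10
i=4 t=12 v=6: → [10,17); WM=12
i=5 t=15 v=8: → [10,20); WM=15
i=6 t=17 v=5: → [10,22); WM=17
i=7 t=22 v=2: → [22,27); WM=22
i=8 t=7 v=6: DROP (t<22-2); WM=22
i=9 t=23 v=5: → [22,28); WM=23
i=10 t=23 v=8: → [22,28); WM=23

8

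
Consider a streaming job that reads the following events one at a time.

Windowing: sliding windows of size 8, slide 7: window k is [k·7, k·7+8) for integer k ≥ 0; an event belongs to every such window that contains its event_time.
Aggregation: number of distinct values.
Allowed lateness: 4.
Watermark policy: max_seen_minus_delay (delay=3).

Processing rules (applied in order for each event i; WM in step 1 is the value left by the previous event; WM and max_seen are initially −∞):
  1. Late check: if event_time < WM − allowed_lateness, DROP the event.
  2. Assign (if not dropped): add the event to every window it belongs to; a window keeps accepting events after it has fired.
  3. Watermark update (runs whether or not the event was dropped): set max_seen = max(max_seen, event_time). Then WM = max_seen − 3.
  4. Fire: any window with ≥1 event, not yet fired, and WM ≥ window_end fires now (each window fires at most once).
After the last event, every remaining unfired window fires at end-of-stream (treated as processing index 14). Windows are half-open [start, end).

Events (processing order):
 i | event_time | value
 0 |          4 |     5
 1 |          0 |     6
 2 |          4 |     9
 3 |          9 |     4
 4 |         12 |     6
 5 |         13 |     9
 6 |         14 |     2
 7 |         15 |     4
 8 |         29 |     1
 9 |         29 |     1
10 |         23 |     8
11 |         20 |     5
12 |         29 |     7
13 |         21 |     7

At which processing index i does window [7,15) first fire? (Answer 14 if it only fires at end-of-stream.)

i=0 t=4 v=5: → [0,8); WM=1
i=1 t=0 v=6: → [0,8); WM=1
i=2 t=4 v=9: → [0,8); WM=1
i=3 t=9 v=4: → [7,15); WM=6
i=4 t=12 v=6: → [7,15); WM=9; [0,8) fires=3
i=5 t=13 v=9: → [7,15); WM=10
i=6 t=14 v=2: → [14,22),[7,15); WM=11
i=7 t=15 v=4: → [14,22); WM=12
i=8 t=29 v=1: → [28,36); WM=26; [7,15) fires=4 [14,22) fires=2
i=9 t=29 v=1: → [28,36); WM=26
i=10 t=23 v=8: → [21,29); WM=26
i=11 t=20 v=5: DROP (t<26-4); WM=26
i=12 t=29 v=7: → [28,36); WM=26
i=13 t=21 v=7: DROP (t<26-4); WM=26

8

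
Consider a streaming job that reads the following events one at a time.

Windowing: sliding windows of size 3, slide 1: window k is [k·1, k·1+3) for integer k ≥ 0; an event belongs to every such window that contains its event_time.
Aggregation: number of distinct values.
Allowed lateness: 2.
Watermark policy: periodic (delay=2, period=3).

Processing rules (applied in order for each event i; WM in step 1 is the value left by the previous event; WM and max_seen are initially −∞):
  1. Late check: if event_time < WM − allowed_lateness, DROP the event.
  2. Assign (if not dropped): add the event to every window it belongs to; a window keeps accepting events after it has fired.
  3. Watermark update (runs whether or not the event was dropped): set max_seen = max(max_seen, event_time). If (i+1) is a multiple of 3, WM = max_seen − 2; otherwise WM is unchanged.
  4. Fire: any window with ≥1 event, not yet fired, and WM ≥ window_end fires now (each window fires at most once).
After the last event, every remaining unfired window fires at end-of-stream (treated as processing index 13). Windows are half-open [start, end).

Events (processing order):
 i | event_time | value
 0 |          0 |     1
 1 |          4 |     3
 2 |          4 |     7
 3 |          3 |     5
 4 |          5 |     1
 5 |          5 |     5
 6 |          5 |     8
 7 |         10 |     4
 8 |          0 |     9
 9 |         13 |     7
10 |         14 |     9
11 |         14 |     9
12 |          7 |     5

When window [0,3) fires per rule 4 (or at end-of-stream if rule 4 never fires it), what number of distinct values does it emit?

i=0 t=0 v=1: → [0,3); WM=−∞
i=1 t=4 v=3: → [4,7),[3,6),[2,5); WM=−∞
i=2 t=4 v=7: → [4,7),[3,6),[2,5); WM=2
i=3 t=3 v=5: → [3,6),[2,5),[1,4); WM=2
i=4 t=5 v=1: → [5,8),[4,7),[3,6); WM=2
i=5 t=5 v=5: → [5,8),[4,7),[3,6); WM=3; [0,3) fires=1
i=6 t=5 v=8: → [5,8),[4,7),[3,6); WM=3
i=7 t=10 v=4: → [10,13),[9,12),[8,11); WM=3
i=8 t=0 v=9: DROP (t<3-2); WM=8; [1,4) fires=1 [2,5) fires=3 [3,6) fires=5 [4,7) fires=5 [5,8) fires=3
i=9 t=13 v=7: → [13,16),[12,15),[11,14); WM=8
i=10 t=14 v=9: → [14,17),[13,16),[12,15); WM=8
i=11 t=14 v=9: → [14,17),[13,16),[12,15); WM=12; [8,11) fires=1 [9,12) fires=1
i=12 t=7 v=5: DROP (t<12-2); WM=12

1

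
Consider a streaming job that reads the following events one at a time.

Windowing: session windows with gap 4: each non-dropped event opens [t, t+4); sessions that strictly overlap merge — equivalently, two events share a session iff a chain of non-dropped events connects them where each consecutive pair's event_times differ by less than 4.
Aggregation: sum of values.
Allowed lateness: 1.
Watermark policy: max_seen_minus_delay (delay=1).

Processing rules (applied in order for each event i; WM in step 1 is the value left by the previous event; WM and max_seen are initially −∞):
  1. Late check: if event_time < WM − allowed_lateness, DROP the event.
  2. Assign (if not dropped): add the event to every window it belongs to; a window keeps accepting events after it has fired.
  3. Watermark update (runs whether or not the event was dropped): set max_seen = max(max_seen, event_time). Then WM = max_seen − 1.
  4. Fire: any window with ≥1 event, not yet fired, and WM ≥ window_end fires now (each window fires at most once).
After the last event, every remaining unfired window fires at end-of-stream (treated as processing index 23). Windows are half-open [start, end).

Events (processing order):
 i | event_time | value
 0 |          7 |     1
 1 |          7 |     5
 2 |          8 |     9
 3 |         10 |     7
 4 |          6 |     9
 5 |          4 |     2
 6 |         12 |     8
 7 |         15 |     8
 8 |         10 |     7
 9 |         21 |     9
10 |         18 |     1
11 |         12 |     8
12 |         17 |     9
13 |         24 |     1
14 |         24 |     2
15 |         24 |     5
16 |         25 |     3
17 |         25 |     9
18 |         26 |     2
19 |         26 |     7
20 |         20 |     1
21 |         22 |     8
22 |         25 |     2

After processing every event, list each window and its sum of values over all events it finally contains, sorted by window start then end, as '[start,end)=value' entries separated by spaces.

[7,19)=38 [21,30)=40

i=0 t=7 v=1: → [7,11); WM=6
i=1 t=7 v=5: → [7,11); WM=6
i=2 t=8 v=9: → [7,12); WM=7
i=3 t=10 v=7: → [7,14); WM=9
i=4 t=6 v=9: DROP (t<9-1); WM=9
i=5 t=4 v=2: DROP (t<9-1); WM=9
i=6 t=12 v=8: → [7,16); WM=11
i=7 t=15 v=8: → [7,19); WM=14
i=8 t=10 v=7: DROP (t<14-1); WM=14
i=9 t=21 v=9: → [21,25); WM=20
i=10 t=18 v=1: DROP (t<20-1); WM=20
i=11 t=12 v=8: DROP (t<20-1); WM=20
i=12 t=17 v=9: DROP (t<20-1); WM=20
i=13 t=24 v=1: → [21,28); WM=23
i=14 t=24 v=2: → [21,28); WM=23
i=15 t=24 v=5: → [21,28); WM=23
i=16 t=25 v=3: → [21,29); WM=24
i=17 t=25 v=9: → [21,29); WM=24
i=18 t=26 v=2: → [21,30); WM=25
i=19 t=26 v=7: → [21,30); WM=25
i=20 t=20 v=1: DROP (t<25-1); WM=25
i=21 t=22 v=8: DROP (t<25-1); WM=25
i=22 t=25 v=2: → [21,30); WM=25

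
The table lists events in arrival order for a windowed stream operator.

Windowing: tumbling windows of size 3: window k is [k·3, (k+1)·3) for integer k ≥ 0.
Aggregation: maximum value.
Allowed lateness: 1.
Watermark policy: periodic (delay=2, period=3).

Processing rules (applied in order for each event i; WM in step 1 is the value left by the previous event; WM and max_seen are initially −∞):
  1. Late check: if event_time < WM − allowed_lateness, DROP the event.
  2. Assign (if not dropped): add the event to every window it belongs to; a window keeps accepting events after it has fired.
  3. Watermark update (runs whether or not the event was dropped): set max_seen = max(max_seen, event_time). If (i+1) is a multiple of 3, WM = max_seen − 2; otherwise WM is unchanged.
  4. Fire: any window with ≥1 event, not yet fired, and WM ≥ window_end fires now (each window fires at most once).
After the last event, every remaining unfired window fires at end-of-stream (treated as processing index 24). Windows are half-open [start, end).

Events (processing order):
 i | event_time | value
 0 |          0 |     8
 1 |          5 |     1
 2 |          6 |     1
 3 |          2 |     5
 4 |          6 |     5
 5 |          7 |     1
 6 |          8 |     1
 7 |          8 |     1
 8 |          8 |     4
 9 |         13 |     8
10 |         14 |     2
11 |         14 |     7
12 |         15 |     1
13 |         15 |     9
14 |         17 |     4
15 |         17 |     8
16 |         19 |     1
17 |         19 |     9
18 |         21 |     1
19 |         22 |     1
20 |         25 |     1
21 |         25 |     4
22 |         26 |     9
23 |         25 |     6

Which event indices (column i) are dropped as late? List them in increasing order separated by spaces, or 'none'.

3

i=0 t=0 v=8: → [0,3); WM=−∞
i=1 t=5 v=1: → [3,6); WM=−∞
i=2 t=6 v=1: → [6,9); WM=4; [0,3) fires=8
i=3 t=2 v=5: DROP (t<4-1); WM=4
i=4 t=6 v=5: → [6,9); WM=4
i=5 t=7 v=1: → [6,9); WM=5
i=6 t=8 v=1: → [6,9); WM=5
i=7 t=8 v=1: → [6,9); WM=5
i=8 t=8 v=4: → [6,9); WM=6; [3,6) fires=1
i=9 t=13 v=8: → [12,15); WM=6
i=10 t=14 v=2: → [12,15); WM=6
i=11 t=14 v=7: → [12,15); WM=12; [6,9) fires=5
i=12 t=15 v=1: → [15,18); WM=12
i=13 t=15 v=9: → [15,18); WM=12
i=14 t=17 v=4: → [15,18); WM=15; [12,15) fires=8
i=15 t=17 v=8: → [15,18); WM=15
i=16 t=19 v=1: → [18,21); WM=15
i=17 t=19 v=9: → [18,21); WM=17
i=18 t=21 v=1: → [21,24); WM=17
i=19 t=22 v=1: → [21,24); WM=17
i=20 t=25 v=1: → [24,27); WM=23; [15,18) fires=9 [18,21) fires=9
i=21 t=25 v=4: → [24,27); WM=23
i=22 t=26 v=9: → [24,27); WM=23
i=23 t=25 v=6: → [24,27); WM=24; [21,24) fires=1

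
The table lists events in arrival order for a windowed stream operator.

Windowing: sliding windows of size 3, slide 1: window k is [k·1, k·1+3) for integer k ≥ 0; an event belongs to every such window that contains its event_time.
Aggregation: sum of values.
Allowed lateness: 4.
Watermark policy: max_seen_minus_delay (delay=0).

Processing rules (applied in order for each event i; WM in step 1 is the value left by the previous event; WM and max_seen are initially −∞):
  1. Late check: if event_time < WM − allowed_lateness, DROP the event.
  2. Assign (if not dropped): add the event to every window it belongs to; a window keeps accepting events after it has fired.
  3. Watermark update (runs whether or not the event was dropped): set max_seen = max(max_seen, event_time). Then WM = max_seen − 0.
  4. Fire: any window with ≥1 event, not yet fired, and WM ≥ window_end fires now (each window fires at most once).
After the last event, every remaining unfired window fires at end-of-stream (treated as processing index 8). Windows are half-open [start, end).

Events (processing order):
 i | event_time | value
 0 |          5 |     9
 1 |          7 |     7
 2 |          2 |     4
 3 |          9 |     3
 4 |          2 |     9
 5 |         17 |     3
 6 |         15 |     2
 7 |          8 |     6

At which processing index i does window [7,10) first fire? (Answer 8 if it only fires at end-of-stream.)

5

i=0 t=5 v=9: → [5,8),[4,7),[3,6); WM=5
i=1 t=7 v=7: → [7,10),[6,9),[5,8); WM=7; [3,6) fires=9 [4,7) fires=9
i=2 t=2 v=4: DROP (t<7-4); WM=7
i=3 t=9 v=3: → [9,12),[8,11),[7,10); WM=9; [5,8) fires=16 [6,9) fires=7
i=4 t=2 v=9: DROP (t<9-4); WM=9
i=5 t=17 v=3: → [17,20),[16,19),[15,18); WM=17; [7,10) fires=10 [8,11) fires=3 [9,12) fires=3
i=6 t=15 v=2: → [15,18),[14,17),[13,16); WM=17; [13,16) fires=2 [14,17) fires=2
i=7 t=8 v=6: DROP (t<17-4); WM=17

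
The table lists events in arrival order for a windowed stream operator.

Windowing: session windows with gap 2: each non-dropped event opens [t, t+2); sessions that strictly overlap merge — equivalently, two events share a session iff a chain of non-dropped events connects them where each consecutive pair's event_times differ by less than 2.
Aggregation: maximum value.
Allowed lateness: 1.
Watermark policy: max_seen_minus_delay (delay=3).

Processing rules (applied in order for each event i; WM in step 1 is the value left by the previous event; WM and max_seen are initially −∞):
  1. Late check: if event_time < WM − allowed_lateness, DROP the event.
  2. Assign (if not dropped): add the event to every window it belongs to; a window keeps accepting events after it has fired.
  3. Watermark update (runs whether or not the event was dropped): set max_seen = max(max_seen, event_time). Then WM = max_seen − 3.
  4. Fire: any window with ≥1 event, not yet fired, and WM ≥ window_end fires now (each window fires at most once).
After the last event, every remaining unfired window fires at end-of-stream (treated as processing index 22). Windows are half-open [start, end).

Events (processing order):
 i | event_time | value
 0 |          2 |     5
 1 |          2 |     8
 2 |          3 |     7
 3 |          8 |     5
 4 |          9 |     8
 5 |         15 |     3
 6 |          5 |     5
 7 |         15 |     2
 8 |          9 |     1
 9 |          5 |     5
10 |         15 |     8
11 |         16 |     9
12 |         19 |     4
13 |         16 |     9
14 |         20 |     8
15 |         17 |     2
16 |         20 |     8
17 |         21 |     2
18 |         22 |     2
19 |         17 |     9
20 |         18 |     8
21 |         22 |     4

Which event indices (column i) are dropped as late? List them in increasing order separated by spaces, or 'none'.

i=0 t=2 v=5: → [2,4); WM=-1
i=1 t=2 v=8: → [2,4); WM=-1
i=2 t=3 v=7: → [2,5); WM=0
i=3 t=8 v=5: → [8,10); WM=5
i=4 t=9 v=8: → [8,11); WM=6
i=5 t=15 v=3: → [15,17); WM=12
i=6 t=5 v=5: DROP (t<12-1); WM=12
i=7 t=15 v=2: → [15,17); WM=12
i=8 t=9 v=1: DROP (t<12-1); WM=12
i=9 t=5 v=5: DROP (t<12-1); WM=12
i=10 t=15 v=8: → [15,17); WM=12
i=11 t=16 v=9: → [15,18); WM=13
i=12 t=19 v=4: → [19,21); WM=16
i=13 t=16 v=9: → [15,18); WM=16
i=14 t=20 v=8: → [19,22); WM=17
i=15 t=17 v=2: → [15,19); WM=17
i=16 t=20 v=8: → [19,22); WM=17
i=17 t=21 v=2: → [19,23); WM=18
i=18 t=22 v=2: → [19,24); WM=19
i=19 t=17 v=9: DROP (t<19-1); WM=19
i=20 t=18 v=8: → [15,24); WM=19
i=21 t=22 v=4: → [15,24); WM=19

6 8 9 19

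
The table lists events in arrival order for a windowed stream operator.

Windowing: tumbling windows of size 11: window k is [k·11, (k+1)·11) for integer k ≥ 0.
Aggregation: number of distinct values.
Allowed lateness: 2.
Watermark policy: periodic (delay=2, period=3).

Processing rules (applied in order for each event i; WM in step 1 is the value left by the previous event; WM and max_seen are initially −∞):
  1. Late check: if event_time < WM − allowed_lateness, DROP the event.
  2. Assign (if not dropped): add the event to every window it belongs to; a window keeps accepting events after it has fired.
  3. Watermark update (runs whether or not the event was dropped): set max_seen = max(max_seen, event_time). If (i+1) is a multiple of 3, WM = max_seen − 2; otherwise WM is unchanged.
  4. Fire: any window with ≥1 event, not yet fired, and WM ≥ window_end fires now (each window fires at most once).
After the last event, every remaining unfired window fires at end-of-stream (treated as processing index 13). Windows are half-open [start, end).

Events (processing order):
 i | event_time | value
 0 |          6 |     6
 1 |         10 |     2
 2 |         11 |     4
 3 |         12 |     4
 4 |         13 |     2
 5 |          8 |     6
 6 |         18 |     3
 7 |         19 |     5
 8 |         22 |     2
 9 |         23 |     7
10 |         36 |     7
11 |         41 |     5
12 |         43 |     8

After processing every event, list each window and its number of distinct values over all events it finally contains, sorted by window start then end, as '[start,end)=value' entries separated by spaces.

[0,11)=2 [11,22)=4 [22,33)=2 [33,44)=3

i=0 t=6 v=6: → [0,11); WM=−∞
i=1 t=10 v=2: → [0,11); WM=−∞
i=2 t=11 v=4: → [11,22); WM=9
i=3 t=12 v=4: → [11,22); WM=9
i=4 t=13 v=2: → [11,22); WM=9
i=5 t=8 v=6: → [0,11); WM=11; [0,11) fires=2
i=6 t=18 v=3: → [11,22); WM=11
i=7 t=19 v=5: → [11,22); WM=11
i=8 t=22 v=2: → [22,33); WM=20
i=9 t=23 v=7: → [22,33); WM=20
i=10 t=36 v=7: → [33,44); WM=20
i=11 t=41 v=5: → [33,44); WM=39; [11,22) fires=4 [22,33) fires=2
i=12 t=43 v=8: → [33,44); WM=39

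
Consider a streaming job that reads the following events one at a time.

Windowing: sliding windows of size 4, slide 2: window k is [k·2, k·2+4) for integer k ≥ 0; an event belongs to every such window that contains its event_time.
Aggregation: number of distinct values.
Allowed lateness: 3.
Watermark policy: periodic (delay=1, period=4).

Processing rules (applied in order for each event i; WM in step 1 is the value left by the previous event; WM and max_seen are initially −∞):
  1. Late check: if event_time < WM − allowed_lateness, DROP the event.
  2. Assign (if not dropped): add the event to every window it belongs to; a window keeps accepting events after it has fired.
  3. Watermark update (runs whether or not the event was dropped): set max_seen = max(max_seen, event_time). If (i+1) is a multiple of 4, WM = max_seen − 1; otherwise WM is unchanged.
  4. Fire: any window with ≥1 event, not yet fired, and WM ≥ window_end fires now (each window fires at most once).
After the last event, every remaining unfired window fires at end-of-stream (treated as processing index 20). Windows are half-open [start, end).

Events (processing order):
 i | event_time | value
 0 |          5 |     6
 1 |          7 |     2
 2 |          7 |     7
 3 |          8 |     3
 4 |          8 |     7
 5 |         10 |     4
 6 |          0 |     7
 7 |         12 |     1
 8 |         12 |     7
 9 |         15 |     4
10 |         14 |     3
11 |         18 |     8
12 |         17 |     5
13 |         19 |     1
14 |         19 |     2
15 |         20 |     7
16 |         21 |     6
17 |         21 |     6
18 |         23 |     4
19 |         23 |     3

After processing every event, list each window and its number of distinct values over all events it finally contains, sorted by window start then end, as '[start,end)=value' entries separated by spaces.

i=0 t=5 v=6: → [4,8),[2,6); WM=−∞
i=1 t=7 v=2: → [6,10),[4,8); WM=−∞
i=2 t=7 v=7: → [6,10),[4,8); WM=−∞
i=3 t=8 v=3: → [8,12),[6,10); WM=7; [2,6) fires=1
i=4 t=8 v=7: → [8,12),[6,10); WM=7
i=5 t=10 v=4: → [10,14),[8,12); WM=7
i=6 t=0 v=7: DROP (t<7-3); WM=7
i=7 t=12 v=1: → [12,16),[10,14); WM=11; [4,8) fires=3 [6,10) fires=3
i=8 t=12 v=7: → [12,16),[10,14); WM=11
i=9 t=15 v=4: → [14,18),[12,16); WM=11
i=10 t=14 v=3: → [14,18),[12,16); WM=11
i=11 t=18 v=8: → [18,22),[16,20); WM=17; [8,12) fires=3 [10,14) fires=3 [12,16) fires=4
i=12 t=17 v=5: → [16,20),[14,18); WM=17
i=13 t=19 v=1: → [18,22),[16,20); WM=17
i=14 t=19 v=2: → [18,22),[16,20); WM=17
i=15 t=20 v=7: → [20,24),[18,22); WM=19; [14,18) fires=3
i=16 t=21 v=6: → [20,24),[18,22); WM=19
i=17 t=21 v=6: → [20,24),[18,22); WM=19
i=18 t=23 v=4: → [22,26),[20,24); WM=19
i=19 t=23 v=3: → [22,26),[20,24); WM=22; [16,20) fires=4 [18,22) fires=5

[2,6)=1 [4,8)=3 [6,10)=3 [8,12)=3 [10,14)=3 [12,16)=4 [14,18)=3 [16,20)=4 [18,22)=5 [20,24)=4 [22,26)=2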